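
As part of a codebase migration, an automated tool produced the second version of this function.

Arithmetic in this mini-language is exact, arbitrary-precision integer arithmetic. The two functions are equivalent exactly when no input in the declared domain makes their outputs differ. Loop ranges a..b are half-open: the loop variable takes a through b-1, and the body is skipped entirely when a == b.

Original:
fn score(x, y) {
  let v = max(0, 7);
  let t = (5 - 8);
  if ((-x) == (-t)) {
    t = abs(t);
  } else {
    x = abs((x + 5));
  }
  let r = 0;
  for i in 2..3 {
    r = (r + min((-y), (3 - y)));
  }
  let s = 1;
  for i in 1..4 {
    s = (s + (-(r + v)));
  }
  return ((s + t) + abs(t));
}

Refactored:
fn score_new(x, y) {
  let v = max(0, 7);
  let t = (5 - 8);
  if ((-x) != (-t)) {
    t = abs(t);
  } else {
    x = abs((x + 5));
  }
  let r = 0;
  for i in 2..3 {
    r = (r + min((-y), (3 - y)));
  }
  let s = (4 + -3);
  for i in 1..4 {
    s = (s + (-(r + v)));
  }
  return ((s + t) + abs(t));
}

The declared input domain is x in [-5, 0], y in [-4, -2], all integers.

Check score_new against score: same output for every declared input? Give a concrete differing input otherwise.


Not equivalent: x=-5, y=-4 separates them (-32 vs -26).
score: v becomes 7; next t becomes -3; next ((-x) == (-t)) evaluates to false; next x becomes 0; next r becomes 0; next at i=2:; next r becomes 4; next s becomes 1; next at i=1:; next s becomes -10; next at i=2:; next s becomes -21; next at i=3:; next s becomes -32; next final value -32
score_new: v becomes 7; next t becomes -3; next ((-x) != (-t)) evaluates to true; next t becomes 3; next r becomes 0; next at i=2:; next r becomes 4; next s becomes 1; next at i=1:; next s becomes -10; next at i=2:; next s becomes -21; next at i=3:; next s becomes -32; next final value -26
verdict: not equivalent; witness: x=-5, y=-4


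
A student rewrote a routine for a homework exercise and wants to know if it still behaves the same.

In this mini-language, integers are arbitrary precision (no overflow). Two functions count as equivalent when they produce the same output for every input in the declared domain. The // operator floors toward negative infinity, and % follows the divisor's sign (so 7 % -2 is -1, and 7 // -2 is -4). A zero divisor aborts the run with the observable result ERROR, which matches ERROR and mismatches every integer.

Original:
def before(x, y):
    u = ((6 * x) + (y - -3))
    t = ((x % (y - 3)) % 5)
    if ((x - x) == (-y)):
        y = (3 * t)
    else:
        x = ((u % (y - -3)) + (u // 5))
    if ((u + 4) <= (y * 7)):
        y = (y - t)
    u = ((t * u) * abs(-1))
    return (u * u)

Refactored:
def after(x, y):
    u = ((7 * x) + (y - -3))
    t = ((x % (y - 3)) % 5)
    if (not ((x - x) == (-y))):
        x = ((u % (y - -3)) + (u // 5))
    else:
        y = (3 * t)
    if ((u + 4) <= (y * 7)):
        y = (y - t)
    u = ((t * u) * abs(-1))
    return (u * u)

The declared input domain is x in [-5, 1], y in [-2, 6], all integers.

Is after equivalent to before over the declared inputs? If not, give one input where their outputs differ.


Input x=-5, y=-1: 12544 from before versus 17424 from after.
verdict: not equivalent; witness: x=-5, y=-1


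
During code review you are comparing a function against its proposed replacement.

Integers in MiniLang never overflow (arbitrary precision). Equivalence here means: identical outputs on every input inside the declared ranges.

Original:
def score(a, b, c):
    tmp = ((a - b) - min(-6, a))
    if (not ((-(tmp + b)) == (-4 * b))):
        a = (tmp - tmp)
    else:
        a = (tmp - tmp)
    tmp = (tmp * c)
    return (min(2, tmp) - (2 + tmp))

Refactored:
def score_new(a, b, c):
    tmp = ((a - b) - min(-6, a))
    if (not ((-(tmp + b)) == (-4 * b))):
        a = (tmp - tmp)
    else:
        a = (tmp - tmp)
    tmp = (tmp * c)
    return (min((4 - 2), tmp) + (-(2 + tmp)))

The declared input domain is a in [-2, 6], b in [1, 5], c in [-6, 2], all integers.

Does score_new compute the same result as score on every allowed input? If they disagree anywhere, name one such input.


This is a faithful refactor — constant usage differs; arithmetic usage differs, but the computed results match everywhere.
Spot check at a=4, b=3, c=1 — score: tmp := 7 | (not ((-(tmp + b)) == (-4 * b))): true | a := 0 | tmp := 7 | result -7. score_new: tmp := 7 | (not ((-(tmp + b)) == (-4 * b))): true | a := 0 | tmp := 7 | result -7. Both give -7.
An exhaustive pass over the 405 declared inputs shows identical outputs.
verdict: equivalent


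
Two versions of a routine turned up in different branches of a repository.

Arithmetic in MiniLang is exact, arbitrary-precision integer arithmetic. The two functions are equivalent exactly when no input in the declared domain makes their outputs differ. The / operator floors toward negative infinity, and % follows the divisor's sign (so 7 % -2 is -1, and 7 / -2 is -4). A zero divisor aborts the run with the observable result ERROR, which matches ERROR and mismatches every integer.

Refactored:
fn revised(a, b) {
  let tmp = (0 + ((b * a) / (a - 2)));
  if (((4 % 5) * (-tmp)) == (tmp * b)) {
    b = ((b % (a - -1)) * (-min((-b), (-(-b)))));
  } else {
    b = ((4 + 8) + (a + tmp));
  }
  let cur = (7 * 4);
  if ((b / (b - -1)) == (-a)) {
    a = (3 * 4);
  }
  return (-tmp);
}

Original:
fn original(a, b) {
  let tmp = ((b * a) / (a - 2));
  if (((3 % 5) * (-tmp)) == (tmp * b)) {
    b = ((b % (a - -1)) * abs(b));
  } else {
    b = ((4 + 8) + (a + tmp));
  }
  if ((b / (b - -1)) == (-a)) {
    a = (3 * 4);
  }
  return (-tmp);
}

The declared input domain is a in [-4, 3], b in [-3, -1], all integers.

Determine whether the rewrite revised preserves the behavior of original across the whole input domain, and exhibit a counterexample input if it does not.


Try a=-1, b=-3.
original: tmp := -1 | (((3 % 5) * (-tmp)) == (tmp * b)): true | divide-by-zero, output ERROR
revised: tmp := -1 | (((4 % 5) * (-tmp)) == (tmp * b)): false | b := 10 | cur := 28 | ((b / (b - -1)) == (-a)): false | result 1
ERROR and 1 differ, so these are not the same function on this domain.
verdict: not equivalent; witness: a=-1, b=-3


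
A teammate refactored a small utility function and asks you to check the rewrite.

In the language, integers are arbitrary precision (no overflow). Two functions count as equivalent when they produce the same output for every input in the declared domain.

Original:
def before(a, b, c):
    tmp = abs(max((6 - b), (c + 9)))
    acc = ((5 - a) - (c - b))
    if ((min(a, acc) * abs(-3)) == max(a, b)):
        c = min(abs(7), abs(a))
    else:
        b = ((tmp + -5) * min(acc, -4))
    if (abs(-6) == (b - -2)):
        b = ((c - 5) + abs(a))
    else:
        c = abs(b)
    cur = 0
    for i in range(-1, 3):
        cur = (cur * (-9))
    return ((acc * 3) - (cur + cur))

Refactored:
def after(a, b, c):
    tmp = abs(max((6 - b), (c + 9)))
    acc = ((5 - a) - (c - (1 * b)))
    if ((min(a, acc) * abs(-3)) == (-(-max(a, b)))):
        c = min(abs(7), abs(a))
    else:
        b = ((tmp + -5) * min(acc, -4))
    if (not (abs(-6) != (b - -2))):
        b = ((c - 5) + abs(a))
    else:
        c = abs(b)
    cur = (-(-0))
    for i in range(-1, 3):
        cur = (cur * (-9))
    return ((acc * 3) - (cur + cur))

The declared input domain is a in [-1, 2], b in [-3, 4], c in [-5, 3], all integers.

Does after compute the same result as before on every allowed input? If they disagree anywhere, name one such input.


Differences: constant usage differs, plus comparison usage differs, plus boolean connective usage differs, plus arithmetic usage differs — yet all 288 inputs agree.
verdict: equivalent


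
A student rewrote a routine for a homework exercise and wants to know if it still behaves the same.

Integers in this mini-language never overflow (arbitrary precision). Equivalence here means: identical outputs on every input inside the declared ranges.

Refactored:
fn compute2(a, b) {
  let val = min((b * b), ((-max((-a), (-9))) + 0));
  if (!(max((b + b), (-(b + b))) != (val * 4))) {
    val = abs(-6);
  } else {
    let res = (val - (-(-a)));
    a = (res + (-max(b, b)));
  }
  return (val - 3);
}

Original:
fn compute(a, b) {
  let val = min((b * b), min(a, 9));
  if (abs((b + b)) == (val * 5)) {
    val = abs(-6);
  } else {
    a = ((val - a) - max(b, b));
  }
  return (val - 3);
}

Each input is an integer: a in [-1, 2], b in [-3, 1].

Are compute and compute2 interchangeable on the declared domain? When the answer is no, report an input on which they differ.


Run the pair on a=1, b=-2.
compute: val becomes 1; next (abs((b + b)) == (val * 5)) evaluates to false; next a becomes 2; next final value -2
compute2: val becomes 1; next (!(max((b + b), (-(b + b))) != (val * 4))) evaluates to true; next val becomes 6; next final value 3
-2 != 3, so the rewrite changes behavior.
verdict: not equivalent; witness: a=1, b=-2


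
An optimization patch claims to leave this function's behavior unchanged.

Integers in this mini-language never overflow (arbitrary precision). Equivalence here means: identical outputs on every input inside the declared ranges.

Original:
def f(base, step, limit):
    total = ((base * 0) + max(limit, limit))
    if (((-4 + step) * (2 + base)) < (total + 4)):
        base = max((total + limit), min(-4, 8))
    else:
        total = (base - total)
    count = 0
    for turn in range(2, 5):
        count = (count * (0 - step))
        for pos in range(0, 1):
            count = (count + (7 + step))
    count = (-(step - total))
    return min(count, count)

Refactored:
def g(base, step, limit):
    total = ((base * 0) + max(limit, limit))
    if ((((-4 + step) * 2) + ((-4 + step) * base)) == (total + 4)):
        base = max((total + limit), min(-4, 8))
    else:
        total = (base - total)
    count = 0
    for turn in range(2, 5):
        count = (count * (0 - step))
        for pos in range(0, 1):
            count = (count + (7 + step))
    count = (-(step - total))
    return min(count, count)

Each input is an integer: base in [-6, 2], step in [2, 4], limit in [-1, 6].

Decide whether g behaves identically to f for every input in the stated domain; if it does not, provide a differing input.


On input base=-6, step=2, limit=4, f returns -12 while g returns 2.
verdict: not equivalent; witness: base=-6, step=2, limit=4


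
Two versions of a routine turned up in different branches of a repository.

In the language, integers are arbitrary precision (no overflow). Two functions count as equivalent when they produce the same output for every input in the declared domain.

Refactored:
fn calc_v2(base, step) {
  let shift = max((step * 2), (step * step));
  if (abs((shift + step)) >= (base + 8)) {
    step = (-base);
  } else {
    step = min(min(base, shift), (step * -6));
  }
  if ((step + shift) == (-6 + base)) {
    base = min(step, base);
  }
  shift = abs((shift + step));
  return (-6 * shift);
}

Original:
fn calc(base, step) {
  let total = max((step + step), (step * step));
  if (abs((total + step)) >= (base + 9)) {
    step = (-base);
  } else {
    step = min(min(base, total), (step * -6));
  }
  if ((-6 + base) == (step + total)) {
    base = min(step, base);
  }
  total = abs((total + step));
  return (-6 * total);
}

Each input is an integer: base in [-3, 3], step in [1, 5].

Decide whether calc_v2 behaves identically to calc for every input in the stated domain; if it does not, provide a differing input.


Run the pair on base=-2, step=2.
calc: total=4, then (abs((total + step)) >= (base + 9)) is false, then step=-12, then ((-6 + base) == (step + total)) is true, then base=-12, then total=8, then returns -48
calc_v2: shift=4, then (abs((shift + step)) >= (base + 8)) is true, then step=2, then ((step + shift) == (-6 + base)) is false, then shift=6, then returns -36
-48 vs -36 — the two versions disagree here.
verdict: not equivalent; witness: base=-2, step=2


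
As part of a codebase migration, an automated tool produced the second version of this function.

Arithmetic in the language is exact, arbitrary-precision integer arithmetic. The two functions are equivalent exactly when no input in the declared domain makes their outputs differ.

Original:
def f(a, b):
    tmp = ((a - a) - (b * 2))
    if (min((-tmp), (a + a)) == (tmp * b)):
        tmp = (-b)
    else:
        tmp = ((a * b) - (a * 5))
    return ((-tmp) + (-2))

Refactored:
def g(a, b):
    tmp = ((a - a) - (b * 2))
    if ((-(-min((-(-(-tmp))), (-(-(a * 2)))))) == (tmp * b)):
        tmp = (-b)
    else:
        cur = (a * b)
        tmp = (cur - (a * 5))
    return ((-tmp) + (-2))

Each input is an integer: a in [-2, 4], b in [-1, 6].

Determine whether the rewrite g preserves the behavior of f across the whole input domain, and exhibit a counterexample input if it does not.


This is a faithful refactor — constant usage differs, and local variable names differ, and arithmetic usage differs, and statement counts differ, but the computed results match everywhere.
As a probe, take a=4, b=-1: f runs tmp = 2; (min((-tmp), (a + a)) == (tmp * b)) -> true; tmp = 1; return -3; g runs tmp = 2; ((-(-min((-(-(-tmp))), (-(-(a * 2)))))) == (tmp * b)) -> true; tmp = 1; return -3; both end at -3.
Checked all 56 inputs in the declared domain: the outputs agree on every one.
verdict: equivalent


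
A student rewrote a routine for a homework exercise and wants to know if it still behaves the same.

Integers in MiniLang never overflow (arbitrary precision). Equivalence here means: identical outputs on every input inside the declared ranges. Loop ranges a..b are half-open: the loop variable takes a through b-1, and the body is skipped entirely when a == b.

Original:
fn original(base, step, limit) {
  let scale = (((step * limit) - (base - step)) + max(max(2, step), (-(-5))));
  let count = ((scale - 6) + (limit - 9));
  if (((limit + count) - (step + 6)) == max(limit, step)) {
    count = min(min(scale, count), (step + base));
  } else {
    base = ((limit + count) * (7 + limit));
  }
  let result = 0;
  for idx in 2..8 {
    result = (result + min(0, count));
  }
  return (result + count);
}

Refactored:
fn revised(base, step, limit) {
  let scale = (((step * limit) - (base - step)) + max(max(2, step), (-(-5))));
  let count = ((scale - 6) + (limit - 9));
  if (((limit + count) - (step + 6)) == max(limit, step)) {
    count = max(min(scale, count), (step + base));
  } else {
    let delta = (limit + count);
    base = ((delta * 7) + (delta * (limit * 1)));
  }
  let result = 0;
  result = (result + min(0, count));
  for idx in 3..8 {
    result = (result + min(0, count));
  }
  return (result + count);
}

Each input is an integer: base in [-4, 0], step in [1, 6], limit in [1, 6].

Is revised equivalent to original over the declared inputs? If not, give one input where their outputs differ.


Take base=-4, step=1, limit=6.
original: scale = 16; count = 7; (((limit + count) - (step + 6)) == max(limit, step)) -> true; count = -3; result = 0; [idx=2]; result = -3; [idx=3]; result = -6; [idx=4]; result = -9; [idx=5]; result = -12; [idx=6]; result = -15; [idx=7]; result = -18; return -21
revised: scale = 16; count = 7; (((limit + count) - (step + 6)) == max(limit, step)) -> true; count = 7; result = 0; result = 0; [idx=3]; result = 0; [idx=4]; result = 0; [idx=5]; result = 0; [idx=6]; result = 0; [idx=7]; result = 0; return 7
-21 against 7: the behavior changed.
verdict: not equivalent; witness: base=-4, step=1, limit=6


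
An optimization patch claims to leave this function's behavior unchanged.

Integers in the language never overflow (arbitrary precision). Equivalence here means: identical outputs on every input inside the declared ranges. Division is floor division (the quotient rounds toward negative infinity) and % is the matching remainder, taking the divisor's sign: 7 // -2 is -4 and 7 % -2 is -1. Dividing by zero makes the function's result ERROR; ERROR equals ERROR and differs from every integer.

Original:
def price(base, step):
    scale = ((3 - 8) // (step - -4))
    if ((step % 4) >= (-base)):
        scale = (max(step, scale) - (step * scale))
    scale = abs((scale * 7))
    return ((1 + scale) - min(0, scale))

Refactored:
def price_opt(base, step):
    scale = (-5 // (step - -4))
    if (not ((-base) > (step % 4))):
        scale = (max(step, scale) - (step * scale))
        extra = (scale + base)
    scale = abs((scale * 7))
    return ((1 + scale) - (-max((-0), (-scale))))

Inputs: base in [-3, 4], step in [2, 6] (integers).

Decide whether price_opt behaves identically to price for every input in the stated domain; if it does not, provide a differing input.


Changes here: constant usage differs; and arithmetic usage differs; and boolean connective usage differs; and local variable names differ; and statement counts differ; and min/max/abs usage differs; and comparison usage differs; the full 40-point sweep finds no disagreement.
verdict: equivalent


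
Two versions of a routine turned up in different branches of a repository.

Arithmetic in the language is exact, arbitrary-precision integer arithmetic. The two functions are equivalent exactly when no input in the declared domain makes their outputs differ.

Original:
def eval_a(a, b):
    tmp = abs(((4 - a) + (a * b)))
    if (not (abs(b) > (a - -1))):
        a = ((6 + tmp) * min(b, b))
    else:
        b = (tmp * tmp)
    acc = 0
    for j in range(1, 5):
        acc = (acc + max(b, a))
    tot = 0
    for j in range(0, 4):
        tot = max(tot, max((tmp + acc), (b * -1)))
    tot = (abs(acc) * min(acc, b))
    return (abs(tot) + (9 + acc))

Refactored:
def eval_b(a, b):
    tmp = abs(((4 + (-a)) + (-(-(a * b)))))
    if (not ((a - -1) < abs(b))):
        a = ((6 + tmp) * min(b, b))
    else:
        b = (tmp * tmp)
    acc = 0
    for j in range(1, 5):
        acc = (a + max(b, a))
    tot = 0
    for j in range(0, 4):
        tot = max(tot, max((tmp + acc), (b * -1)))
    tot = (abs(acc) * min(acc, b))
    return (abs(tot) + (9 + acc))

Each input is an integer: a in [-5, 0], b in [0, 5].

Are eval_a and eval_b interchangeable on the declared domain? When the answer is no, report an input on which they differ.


These are not equivalent — on a=-5, b=0 the outputs split (26577 vs 5861).
eval_a: tmp := 9 | (not (abs(b) > (a - -1))): false | b := 81 | acc := 0 | iter j=1: | acc := 81 | iter j=2: | acc := 162 | iter j=3: | acc := 243 | iter j=4: | acc := 324 | tot := 0 | iter j=0: | tot := 333 | iter j=1: | tot := 333 | iter j=2: | tot := 333 | iter j=3: | tot := 333 | tot := 26244 | result 26577
eval_b: tmp := 9 | (not ((a - -1) < abs(b))): false | b := 81 | acc := 0 | iter j=1: | acc := 76 | iter j=2: | acc := 76 | iter j=3: | acc := 76 | iter j=4: | acc := 76 | tot := 0 | iter j=0: | tot := 85 | iter j=1: | tot := 85 | iter j=2: | tot := 85 | iter j=3: | tot := 85 | tot := 5776 | result 5861
verdict: not equivalent; witness: a=-5, b=0


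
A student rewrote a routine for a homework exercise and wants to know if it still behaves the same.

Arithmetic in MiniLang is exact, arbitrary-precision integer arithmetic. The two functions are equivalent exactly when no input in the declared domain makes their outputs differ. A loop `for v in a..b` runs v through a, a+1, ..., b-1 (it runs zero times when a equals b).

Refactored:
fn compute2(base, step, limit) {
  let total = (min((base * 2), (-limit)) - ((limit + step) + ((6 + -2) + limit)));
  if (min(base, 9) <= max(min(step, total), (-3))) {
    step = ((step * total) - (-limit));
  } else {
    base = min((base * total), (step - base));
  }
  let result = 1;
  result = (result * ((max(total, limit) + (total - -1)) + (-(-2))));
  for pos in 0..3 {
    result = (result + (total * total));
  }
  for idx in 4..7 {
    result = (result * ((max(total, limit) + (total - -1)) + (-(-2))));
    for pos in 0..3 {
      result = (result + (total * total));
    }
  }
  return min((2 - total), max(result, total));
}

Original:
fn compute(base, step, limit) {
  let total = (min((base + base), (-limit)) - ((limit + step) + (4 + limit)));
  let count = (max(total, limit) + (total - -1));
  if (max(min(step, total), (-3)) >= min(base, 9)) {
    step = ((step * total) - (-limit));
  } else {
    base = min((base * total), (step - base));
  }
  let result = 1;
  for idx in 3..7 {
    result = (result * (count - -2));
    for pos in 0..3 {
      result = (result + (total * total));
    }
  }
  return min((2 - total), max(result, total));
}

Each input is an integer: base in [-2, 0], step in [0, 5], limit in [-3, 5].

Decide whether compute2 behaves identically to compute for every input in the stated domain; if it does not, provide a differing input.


Equivalent — the differences include statement counts differ, and min/max/abs usage differs, and arithmetic usage differs, and loop structure differs, and local variable names differ, and comparison usage differs, and constant usage differs, yet no declared input distinguishes the two.
One worked example (base=-2, step=1, limit=5) — compute: total becomes -20; next count becomes -14; next (max(min(step, total), (-3)) >= min(base, 9)) evaluates to false; next base becomes 3; next result becomes 1; next at idx=3:; next result becomes -12; next at pos=0:; next result becomes 388; next at pos=1:; next result becomes 788; next at pos=2:; next result becomes 1188; next at idx=4:; next result becomes -14256; next at pos=0:; next result becomes -13856; next at pos=1:; next result becomes -13456; next at pos=2:; next result becomes -13056; next at idx=5:; next result becomes 156672; next at pos=0:; next result becomes 157072; next at pos=1:; next result becomes 157472; next at pos=2:; next result becomes 157872; next at idx=6:; next result becomes -1894464; next at pos=0:; next result becomes -1894064; next at pos=1:; next result becomes -1893664; next at pos=2:; next result becomes -1893264; next final value -20; compute2: total becomes -20; next (min(base, 9) <= max(min(step, total), (-3))) evaluates to false; next base becomes 3; next result becomes 1; next result becomes -12; next at pos=0:; next result becomes 388; next at pos=1:; next result becomes 788; next at pos=2:; next result becomes 1188; next at idx=4:; next result becomes -14256; next at pos=0:; next result becomes -13856; next at pos=1:; next result becomes -13456; next at pos=2:; next result becomes -13056; next at idx=5:; next result becomes 156672; next at pos=0:; next result becomes 157072; next at pos=1:; next result becomes 157472; next at pos=2:; next result becomes 157872; next at idx=6:; next result becomes -1894464; next at pos=0:; next result becomes -1894064; next at pos=1:; next result becomes -1893664; next at pos=2:; next result becomes -1893264; next final value -20; agreement on -20.
Every one of the 162 inputs gives matching results.
verdict: equivalent


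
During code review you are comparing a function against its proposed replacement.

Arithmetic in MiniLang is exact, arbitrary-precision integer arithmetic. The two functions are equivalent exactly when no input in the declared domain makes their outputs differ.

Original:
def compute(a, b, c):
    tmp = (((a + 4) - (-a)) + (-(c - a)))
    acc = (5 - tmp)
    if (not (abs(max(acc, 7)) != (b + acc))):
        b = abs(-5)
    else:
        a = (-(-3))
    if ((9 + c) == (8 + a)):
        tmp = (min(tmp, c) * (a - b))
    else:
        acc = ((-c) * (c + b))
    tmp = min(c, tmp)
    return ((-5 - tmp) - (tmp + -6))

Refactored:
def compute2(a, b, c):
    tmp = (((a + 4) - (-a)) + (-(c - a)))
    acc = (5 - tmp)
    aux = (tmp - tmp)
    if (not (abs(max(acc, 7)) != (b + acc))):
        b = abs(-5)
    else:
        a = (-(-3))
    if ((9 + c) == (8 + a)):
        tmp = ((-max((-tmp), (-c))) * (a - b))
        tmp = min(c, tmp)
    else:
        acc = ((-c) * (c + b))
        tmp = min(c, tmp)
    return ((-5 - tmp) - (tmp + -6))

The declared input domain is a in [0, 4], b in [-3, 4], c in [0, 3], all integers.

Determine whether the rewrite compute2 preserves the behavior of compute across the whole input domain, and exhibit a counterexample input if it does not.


Comparing the listings, the differences include: local variable names differ, plus arithmetic usage differs, plus min/max/abs usage differs, plus statement counts differ.
Tracing a=3, b=4, c=1: compute: tmp = 12; acc = -7; (not (abs(max(acc, 7)) != (b + acc))) -> false; a = 3; ((9 + c) == (8 + a)) -> false; acc = -5; tmp = 1; return -1 | compute2: tmp = 12; acc = -7; aux = 0; (not (abs(max(acc, 7)) != (b + acc))) -> false; a = 3; ((9 + c) == (8 + a)) -> false; acc = -5; tmp = 1; return -1 — matching result -1.
Across all 160 domain points the two functions coincide.
verdict: equivalent


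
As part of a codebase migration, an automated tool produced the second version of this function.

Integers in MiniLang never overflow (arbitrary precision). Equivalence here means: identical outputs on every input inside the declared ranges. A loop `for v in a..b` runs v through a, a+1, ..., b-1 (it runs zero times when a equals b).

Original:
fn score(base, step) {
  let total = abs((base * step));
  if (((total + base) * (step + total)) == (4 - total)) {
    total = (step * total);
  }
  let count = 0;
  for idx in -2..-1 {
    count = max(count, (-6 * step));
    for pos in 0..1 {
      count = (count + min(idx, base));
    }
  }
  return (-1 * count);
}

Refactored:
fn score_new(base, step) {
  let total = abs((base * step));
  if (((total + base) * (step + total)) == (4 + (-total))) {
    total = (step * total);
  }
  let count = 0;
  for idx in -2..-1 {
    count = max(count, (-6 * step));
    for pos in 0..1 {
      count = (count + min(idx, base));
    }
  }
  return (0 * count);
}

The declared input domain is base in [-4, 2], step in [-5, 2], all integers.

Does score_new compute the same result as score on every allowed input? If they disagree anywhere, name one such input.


base=-4, step=-5 yields -26 from score but 0 from score_new.
verdict: not equivalent; witness: base=-4, step=-5


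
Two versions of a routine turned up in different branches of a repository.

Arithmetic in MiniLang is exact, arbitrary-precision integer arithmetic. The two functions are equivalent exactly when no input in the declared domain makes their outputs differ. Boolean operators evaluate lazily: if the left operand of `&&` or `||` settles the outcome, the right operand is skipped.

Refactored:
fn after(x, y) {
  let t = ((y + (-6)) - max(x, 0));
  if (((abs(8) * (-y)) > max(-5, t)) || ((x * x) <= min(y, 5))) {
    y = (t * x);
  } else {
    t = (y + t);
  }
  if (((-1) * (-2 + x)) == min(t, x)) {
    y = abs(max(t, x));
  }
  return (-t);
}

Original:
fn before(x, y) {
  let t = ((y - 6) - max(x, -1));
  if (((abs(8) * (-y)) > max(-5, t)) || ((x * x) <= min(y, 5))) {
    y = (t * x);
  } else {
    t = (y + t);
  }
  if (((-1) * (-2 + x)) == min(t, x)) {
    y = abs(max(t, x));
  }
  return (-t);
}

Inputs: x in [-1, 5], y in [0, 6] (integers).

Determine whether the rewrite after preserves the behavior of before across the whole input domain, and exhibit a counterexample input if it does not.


Try x=-1, y=0.
before: t=-5, then (((abs(8) * (-y)) > max(-5, t)) || ((x * x) <= min(y, 5))) is true, then y=5, then (((-1) * (-2 + x)) == min(t, x)) is false, then returns 5
after: t=-6, then (((abs(8) * (-y)) > max(-5, t)) || ((x * x) <= min(y, 5))) is true, then y=6, then (((-1) * (-2 + x)) == min(t, x)) is false, then returns 6
5 against 6: the behavior changed.
verdict: not equivalent; witness: x=-1, y=0


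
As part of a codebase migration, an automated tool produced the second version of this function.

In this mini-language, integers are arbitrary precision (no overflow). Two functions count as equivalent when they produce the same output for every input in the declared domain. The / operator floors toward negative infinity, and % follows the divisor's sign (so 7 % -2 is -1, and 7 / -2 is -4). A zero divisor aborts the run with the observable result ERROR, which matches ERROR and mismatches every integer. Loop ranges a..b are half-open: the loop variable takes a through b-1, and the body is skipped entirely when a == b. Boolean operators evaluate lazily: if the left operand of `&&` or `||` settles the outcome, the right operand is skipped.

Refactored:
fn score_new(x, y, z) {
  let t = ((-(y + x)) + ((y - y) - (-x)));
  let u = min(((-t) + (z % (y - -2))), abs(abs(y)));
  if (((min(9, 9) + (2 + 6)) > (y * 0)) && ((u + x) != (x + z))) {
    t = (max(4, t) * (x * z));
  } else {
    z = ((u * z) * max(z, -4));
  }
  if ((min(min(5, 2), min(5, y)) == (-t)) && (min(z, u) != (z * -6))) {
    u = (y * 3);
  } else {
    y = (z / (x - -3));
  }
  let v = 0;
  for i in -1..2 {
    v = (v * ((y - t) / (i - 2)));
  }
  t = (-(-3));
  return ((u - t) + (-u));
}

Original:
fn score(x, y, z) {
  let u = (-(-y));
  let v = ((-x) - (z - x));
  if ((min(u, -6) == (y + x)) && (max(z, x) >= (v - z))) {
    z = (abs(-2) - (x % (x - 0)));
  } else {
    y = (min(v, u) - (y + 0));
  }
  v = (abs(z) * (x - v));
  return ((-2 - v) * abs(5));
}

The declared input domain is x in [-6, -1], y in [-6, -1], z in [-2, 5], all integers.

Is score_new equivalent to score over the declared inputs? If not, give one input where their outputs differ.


Consider the input x=-6, y=-6, z=-2.
score: u=-6, then v=2, then ((min(u, -6) == (y + x)) && (max(z, x) >= (v - z))) is false, then y=0, then v=-16, then returns 70
score_new: t=6, then u=-8, then (((min(9, 9) + (2 + 6)) > (y * 0)) && ((u + x) != (x + z))) is true, then t=72, then ((min(min(5, 2), min(5, y)) == (-t)) && (min(z, u) != (z * -6))) is false, then y=0, then v=0, then (i=-1), then v=0, then (i=0), then v=0, then (i=1), then v=0, then t=3, then returns -3
70 vs -3 — the two versions disagree here.
verdict: not equivalent; witness: x=-6, y=-6, z=-2


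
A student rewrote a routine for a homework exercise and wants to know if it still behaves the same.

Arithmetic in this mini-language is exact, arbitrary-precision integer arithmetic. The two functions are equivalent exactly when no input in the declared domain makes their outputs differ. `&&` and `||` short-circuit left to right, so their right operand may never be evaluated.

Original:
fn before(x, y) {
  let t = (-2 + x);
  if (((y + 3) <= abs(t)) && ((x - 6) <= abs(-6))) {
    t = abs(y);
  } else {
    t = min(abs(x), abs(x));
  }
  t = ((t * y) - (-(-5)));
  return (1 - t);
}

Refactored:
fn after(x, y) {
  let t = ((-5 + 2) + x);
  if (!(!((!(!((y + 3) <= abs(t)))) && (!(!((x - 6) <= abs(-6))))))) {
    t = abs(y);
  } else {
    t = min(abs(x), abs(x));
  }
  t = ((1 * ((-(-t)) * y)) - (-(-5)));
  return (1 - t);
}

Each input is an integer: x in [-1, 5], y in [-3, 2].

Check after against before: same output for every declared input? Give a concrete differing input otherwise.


Consider the input x=3, y=-2.
before: t := 1 | (((y + 3) <= abs(t)) && ((x - 6) <= abs(-6))): true | t := 2 | t := -9 | result 10
after: t := 0 | (!(!((!(!((y + 3) <= abs(t)))) && (!(!((x - 6) <= abs(-6))))))): false | t := 3 | t := -11 | result 12
10 against 12: the behavior changed.
verdict: not equivalent; witness: x=3, y=-2


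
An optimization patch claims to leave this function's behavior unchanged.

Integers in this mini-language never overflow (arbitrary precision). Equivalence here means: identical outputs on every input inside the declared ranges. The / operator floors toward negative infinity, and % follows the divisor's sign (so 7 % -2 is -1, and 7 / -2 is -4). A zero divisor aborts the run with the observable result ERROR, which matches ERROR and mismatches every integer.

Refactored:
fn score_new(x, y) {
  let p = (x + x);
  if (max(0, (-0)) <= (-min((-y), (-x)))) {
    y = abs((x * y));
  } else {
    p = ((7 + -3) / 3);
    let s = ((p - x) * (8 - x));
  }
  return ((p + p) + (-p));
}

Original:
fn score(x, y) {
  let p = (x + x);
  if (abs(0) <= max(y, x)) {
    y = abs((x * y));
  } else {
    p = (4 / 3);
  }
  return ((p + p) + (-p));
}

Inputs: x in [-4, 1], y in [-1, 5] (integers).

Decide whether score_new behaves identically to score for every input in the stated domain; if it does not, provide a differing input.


Changes here: local variable names differ; and statement counts differ; and constant usage differs; and min/max/abs usage differs; and arithmetic usage differs; the full 42-point sweep finds no disagreement.
verdict: equivalent


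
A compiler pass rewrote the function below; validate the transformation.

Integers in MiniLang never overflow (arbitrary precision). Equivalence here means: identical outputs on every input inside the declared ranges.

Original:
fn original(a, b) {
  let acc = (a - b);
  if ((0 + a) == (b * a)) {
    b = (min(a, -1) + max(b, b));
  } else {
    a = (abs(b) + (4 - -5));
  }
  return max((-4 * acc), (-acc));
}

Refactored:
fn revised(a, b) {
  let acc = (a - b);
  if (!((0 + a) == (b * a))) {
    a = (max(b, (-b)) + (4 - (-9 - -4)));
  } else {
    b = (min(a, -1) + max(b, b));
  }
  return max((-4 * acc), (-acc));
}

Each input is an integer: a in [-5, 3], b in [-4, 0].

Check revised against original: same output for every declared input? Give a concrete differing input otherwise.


The two versions differ — the changes include arithmetic usage differs; also constant usage differs; also min/max/abs usage differs; also boolean connective usage differs.
One worked example (a=1, b=0) — original: acc := 1 | ((0 + a) == (b * a)): false | a := 9 | result -1; revised: acc := 1 | (!((0 + a) == (b * a))): true | a := 9 | result -1; agreement on -1.
Every one of the 45 inputs gives matching results.
verdict: equivalent


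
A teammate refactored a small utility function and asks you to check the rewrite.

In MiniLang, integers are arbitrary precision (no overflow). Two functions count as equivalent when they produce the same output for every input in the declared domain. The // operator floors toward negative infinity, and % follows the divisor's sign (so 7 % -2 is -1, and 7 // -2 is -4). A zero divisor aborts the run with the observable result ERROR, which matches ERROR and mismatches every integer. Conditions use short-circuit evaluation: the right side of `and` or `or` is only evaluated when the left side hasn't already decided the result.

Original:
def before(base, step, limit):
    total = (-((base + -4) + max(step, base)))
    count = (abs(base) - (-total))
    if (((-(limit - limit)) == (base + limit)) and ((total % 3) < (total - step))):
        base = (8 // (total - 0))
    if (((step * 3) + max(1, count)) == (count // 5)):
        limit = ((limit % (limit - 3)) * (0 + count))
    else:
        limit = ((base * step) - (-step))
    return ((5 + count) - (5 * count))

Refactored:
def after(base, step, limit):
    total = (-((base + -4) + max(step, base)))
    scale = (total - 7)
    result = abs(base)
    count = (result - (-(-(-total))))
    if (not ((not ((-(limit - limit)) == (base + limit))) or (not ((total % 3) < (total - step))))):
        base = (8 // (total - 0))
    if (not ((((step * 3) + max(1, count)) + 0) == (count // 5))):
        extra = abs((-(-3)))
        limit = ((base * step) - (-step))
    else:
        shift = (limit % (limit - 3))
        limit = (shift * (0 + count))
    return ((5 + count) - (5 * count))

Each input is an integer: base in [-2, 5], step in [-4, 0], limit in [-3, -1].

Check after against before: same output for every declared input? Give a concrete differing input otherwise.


Although local variable names differ; boolean connective usage differs; min/max/abs usage differs; statement counts differ; arithmetic usage differs; constant usage differs, 120/120 inputs agree.
verdict: equivalent


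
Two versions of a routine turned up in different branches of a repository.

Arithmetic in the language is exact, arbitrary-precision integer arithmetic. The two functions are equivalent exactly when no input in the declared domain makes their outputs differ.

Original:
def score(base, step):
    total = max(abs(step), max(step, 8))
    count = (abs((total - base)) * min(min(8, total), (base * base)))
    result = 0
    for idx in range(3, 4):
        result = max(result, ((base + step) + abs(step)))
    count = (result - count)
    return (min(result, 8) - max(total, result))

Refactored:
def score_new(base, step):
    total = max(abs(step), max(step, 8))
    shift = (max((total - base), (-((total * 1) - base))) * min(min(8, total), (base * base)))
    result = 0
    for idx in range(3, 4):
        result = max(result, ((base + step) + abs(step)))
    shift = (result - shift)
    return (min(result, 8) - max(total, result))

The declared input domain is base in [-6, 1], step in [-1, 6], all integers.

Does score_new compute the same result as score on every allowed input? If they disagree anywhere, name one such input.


Behavior is preserved: although min/max/abs usage differs, and arithmetic usage differs, and local variable names differ, and constant usage differs, the outputs never diverge.
One worked example (base=-2, step=0) — score: total=8, then count=40, then result=0, then (idx=3), then result=0, then count=-40, then returns -8; score_new: total=8, then shift=40, then result=0, then (idx=3), then result=0, then shift=-40, then returns -8; agreement on -8.
An exhaustive pass over the 64 declared inputs shows identical outputs.
verdict: equivalent


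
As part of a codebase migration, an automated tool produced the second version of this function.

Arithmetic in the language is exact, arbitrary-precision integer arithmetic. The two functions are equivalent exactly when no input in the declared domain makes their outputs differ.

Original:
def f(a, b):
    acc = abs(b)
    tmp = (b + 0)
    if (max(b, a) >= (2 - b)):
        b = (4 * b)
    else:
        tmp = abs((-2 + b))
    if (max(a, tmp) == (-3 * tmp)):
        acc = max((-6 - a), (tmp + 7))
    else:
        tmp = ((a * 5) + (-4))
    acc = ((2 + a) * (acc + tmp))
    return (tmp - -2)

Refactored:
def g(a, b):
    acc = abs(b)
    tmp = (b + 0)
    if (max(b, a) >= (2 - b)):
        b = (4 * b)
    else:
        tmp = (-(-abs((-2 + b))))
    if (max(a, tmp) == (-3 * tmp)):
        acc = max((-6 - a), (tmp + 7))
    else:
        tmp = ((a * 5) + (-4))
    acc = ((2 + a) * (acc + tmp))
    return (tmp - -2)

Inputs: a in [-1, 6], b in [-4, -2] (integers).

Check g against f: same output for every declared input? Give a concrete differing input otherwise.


Comparing the listings, the differences include: same computation, different form.
One worked example (a=1, b=-4) — f: acc := 4 | tmp := -4 | (max(b, a) >= (2 - b)): false | tmp := 6 | (max(a, tmp) == (-3 * tmp)): false | tmp := 1 | acc := 15 | result 3; g: acc := 4 | tmp := -4 | (max(b, a) >= (2 - b)): false | tmp := 6 | (max(a, tmp) == (-3 * tmp)): false | tmp := 1 | acc := 15 | result 3; agreement on 3.
Every one of the 24 inputs gives matching results.
verdict: equivalent


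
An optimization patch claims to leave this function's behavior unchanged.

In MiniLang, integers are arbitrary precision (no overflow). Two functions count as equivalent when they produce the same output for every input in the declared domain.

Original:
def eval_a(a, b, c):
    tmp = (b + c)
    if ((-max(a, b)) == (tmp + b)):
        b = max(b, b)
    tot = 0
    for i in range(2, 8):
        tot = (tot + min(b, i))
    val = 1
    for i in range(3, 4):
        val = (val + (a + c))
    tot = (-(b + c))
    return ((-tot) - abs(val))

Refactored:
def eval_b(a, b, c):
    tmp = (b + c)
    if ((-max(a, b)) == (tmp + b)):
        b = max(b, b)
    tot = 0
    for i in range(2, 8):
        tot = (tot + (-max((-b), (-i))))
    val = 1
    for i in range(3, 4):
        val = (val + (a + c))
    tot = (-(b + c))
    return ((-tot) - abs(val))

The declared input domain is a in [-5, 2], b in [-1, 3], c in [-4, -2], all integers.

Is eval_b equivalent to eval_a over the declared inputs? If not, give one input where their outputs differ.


This is a faithful refactor — min/max/abs usage differs, but the computed results match everywhere.
Spot check at a=-4, b=0, c=-3 — eval_a: tmp becomes -3; next ((-max(a, b)) == (tmp + b)) evaluates to false; next tot becomes 0; next at i=2:; next tot becomes 0; next at i=3:; next tot becomes 0; next at i=4:; next tot becomes 0; next at i=5:; next tot becomes 0; next at i=6:; next tot becomes 0; next at i=7:; next tot becomes 0; next val becomes 1; next at i=3:; next val becomes -6; next tot becomes 3; next final value -9. eval_b: tmp becomes -3; next ((-max(a, b)) == (tmp + b)) evaluates to false; next tot becomes 0; next at i=2:; next tot becomes 0; next at i=3:; next tot becomes 0; next at i=4:; next tot becomes 0; next at i=5:; next tot becomes 0; next at i=6:; next tot becomes 0; next at i=7:; next tot becomes 0; next val becomes 1; next at i=3:; next val becomes -6; next tot becomes 3; next final value -9. Both give -9.
Sweeping the whole domain (120 inputs) finds no disagreement.
verdict: equivalent
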